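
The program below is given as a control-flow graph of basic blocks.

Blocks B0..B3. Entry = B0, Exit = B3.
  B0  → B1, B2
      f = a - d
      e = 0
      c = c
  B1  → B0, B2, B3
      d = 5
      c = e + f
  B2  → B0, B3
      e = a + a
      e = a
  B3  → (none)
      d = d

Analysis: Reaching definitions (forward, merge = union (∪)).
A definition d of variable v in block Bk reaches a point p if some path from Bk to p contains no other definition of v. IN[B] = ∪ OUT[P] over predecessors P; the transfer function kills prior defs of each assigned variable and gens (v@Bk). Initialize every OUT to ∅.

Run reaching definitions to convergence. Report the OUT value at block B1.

Answer: {c@B1, d@B1, e@B0, f@B0}

Derivation:
Fixpoint table:
  B0:   IN={c@B0, c@B1, d@B1, e@B0, e@B2, f@B0}   OUT={c@B0, d@B1, e@B0, f@B0}
  B1:   IN={c@B0, d@B1, e@B0, f@B0}   OUT={c@B1, d@B1, e@B0, f@B0}
  B2:   IN={c@B0, c@B1, d@B1, e@B0, f@B0}   OUT={c@B0, c@B1, d@B1, e@B2, f@B0}
  B3:   IN={c@B0, c@B1, d@B1, e@B0, e@B2, f@B0}   OUT={c@B0, c@B1, d@B3, e@B0, e@B2, f@B0}

Merge at B1: IN[B1] = OUT[B0] = {c@B0, d@B1, e@B0, f@B0}
Applying B1's transfer function to that IN value gives OUT[B1] (row B1 above).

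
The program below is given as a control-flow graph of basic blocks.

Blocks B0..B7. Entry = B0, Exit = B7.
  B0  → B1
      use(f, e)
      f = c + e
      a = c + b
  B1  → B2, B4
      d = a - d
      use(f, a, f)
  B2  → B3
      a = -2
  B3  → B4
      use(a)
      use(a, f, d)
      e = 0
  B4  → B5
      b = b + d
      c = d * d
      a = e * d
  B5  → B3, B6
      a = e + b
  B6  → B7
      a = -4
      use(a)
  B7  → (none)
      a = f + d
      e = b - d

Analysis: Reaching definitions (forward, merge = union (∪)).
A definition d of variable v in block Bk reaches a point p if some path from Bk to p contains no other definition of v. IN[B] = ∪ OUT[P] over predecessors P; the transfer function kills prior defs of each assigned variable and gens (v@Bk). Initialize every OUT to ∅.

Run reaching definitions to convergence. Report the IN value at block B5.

Answer: {a@B4, b@B4, c@B4, d@B1, e@B3, f@B0}

Working:
Per-block solution:
  B0:  IN={}  OUT={a@B0, f@B0}
  B1:  IN={a@B0, f@B0}  OUT={a@B0, d@B1, f@B0}
  B2:  IN={a@B0, d@B1, f@B0}  OUT={a@B2, d@B1, f@B0}
  B3:  IN={a@B2, a@B5, b@B4, c@B4, d@B1, e@B3, f@B0}  OUT={a@B2, a@B5, b@B4, c@B4, d@B1, e@B3, f@B0}
  B4:  IN={a@B0, a@B2, a@B5, b@B4, c@B4, d@B1, e@B3, f@B0}  OUT={a@B4, b@B4, c@B4, d@B1, e@B3, f@B0}
  B5:  IN={a@B4, b@B4, c@B4, d@B1, e@B3, f@B0}  OUT={a@B5, b@B4, c@B4, d@B1, e@B3, f@B0}
  B6:  IN={a@B5, b@B4, c@B4, d@B1, e@B3, f@B0}  OUT={a@B6, b@B4, c@B4, d@B1, e@B3, f@B0}
  B7:  IN={a@B6, b@B4, c@B4, d@B1, e@B3, f@B0}  OUT={a@B7, b@B4, c@B4, d@B1, e@B7, f@B0}

Merge at B5: IN[B5] = OUT[B4] = {a@B4, b@B4, c@B4, d@B1, e@B3, f@B0}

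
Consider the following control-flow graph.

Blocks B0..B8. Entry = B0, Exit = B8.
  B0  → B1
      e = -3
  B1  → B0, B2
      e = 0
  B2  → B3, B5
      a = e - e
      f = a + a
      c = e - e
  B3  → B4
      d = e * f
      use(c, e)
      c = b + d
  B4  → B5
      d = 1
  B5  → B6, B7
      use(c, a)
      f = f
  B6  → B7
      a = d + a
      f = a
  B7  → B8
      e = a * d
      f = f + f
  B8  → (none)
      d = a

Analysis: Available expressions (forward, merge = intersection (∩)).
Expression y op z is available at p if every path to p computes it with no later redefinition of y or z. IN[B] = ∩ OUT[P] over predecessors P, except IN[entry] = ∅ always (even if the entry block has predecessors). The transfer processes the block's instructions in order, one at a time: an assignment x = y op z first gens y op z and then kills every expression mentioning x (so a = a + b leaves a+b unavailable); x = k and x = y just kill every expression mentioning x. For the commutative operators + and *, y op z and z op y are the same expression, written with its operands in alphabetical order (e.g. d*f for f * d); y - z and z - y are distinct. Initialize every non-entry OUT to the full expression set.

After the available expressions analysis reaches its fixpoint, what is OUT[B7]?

Answer: {a*d}

Derivation:
Per-block solution:
  B0:  IN={}  OUT={}
  B1:  IN={}  OUT={}
  B2:  IN={}  OUT={a+a, e-e}
  B3:  IN={a+a, e-e}  OUT={a+a, b+d, e*f, e-e}
  B4:  IN={a+a, b+d, e*f, e-e}  OUT={a+a, e*f, e-e}
  B5:  IN={a+a, e-e}  OUT={a+a, e-e}
  B6:  IN={a+a, e-e}  OUT={e-e}
  B7:  IN={e-e}  OUT={a*d}
  B8:  IN={a*d}  OUT={}

Merge at B7: IN[B7] = OUT[B5] ∩ OUT[B6] = {e-e}
Applying B7's transfer function to that IN value gives OUT[B7] (row B7 above).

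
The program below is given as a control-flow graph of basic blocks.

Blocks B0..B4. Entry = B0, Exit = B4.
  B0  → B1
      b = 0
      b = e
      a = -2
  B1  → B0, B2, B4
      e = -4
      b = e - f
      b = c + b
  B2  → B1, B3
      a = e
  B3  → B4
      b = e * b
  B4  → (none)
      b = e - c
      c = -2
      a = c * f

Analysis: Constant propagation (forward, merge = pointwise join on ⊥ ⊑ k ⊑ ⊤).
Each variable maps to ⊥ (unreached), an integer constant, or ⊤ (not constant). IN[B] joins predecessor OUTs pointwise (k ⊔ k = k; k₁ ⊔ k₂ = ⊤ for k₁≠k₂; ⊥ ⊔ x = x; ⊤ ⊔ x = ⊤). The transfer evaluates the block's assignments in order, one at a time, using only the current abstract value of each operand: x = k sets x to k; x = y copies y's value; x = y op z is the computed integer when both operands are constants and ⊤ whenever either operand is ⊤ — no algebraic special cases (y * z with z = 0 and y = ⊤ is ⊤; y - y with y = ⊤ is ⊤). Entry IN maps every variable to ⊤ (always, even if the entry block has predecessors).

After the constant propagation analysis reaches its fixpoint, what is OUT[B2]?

Answer: {a: -4, b: ⊤, c: ⊤, d: ⊤, e: -4, f: ⊤}

Trace:
Converged values:
  B0:  IN=(all ⊤)  OUT={a:-2; rest ⊤}
  B1:  IN=(all ⊤)  OUT={e:-4; rest ⊤}
  B2:  IN={e:-4; rest ⊤}  OUT={a:-4, e:-4; rest ⊤}
  B3:  IN={a:-4, e:-4; rest ⊤}  OUT={a:-4, e:-4; rest ⊤}
  B4:  IN={e:-4; rest ⊤}  OUT={c:-2, e:-4; rest ⊤}

Merge at B2: IN[B2] = OUT[B1] = {a: ⊤, b: ⊤, c: ⊤, d: ⊤, e: -4, f: ⊤}
Applying B2's transfer function to that IN value gives OUT[B2] (row B2 above).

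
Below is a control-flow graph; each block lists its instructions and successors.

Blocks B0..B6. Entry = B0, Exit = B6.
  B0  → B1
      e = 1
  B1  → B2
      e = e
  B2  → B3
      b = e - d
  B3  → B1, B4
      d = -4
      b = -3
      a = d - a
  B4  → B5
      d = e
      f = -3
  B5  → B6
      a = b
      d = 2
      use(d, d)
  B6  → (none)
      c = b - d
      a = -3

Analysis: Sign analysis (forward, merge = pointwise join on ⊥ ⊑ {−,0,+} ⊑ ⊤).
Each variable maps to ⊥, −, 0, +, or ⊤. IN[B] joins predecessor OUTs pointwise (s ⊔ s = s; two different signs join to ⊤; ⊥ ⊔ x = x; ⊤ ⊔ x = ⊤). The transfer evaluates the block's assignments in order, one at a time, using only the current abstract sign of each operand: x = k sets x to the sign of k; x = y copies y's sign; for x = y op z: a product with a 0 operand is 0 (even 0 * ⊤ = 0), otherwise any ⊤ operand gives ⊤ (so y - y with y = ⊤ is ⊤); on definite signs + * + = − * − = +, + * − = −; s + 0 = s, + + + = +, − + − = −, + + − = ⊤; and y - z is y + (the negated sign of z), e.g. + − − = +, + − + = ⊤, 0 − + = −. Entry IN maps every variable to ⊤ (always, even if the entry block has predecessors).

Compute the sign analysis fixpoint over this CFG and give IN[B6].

Answer: {a: -, b: -, c: ⊤, d: +, e: +, f: -}

Working:
Converged values:
  B0: | IN=(all ⊤) | OUT={e:+; rest ⊤}
  B1: | IN={e:+; rest ⊤} | OUT={e:+; rest ⊤}
  B2: | IN={e:+; rest ⊤} | OUT={e:+; rest ⊤}
  B3: | IN={e:+; rest ⊤} | OUT={b:-, d:-, e:+; rest ⊤}
  B4: | IN={b:-, d:-, e:+; rest ⊤} | OUT={b:-, d:+, e:+, f:-; rest ⊤}
  B5: | IN={b:-, d:+, e:+, f:-; rest ⊤} | OUT={a:-, b:-, d:+, e:+, f:-; rest ⊤}
  B6: | IN={a:-, b:-, d:+, e:+, f:-; rest ⊤} | OUT={a:-, b:-, c:-, d:+, e:+, f:-; rest ⊤}

Merge at B6: IN[B6] = OUT[B5] = {a: -, b: -, c: ⊤, d: +, e: +, f: -}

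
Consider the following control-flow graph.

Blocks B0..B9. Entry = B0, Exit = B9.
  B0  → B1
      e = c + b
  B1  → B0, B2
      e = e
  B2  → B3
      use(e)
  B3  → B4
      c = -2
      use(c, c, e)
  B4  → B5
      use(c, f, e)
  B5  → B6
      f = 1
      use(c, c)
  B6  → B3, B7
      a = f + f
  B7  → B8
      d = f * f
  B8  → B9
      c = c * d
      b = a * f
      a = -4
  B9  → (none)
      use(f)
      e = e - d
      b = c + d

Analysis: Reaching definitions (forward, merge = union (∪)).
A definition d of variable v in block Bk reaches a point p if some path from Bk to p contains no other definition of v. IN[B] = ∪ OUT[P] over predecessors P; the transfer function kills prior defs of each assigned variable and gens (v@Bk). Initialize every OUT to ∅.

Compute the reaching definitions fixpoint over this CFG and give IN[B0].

Answer: {e@B1}

Derivation:
Converged values:
  B0:   IN={e@B1}   OUT={e@B0}
  B1:   IN={e@B0}   OUT={e@B1}
  B2:   IN={e@B1}   OUT={e@B1}
  B3:   IN={a@B6, c@B3, e@B1, f@B5}   OUT={a@B6, c@B3, e@B1, f@B5}
  B4:   IN={a@B6, c@B3, e@B1, f@B5}   OUT={a@B6, c@B3, e@B1, f@B5}
  B5:   IN={a@B6, c@B3, e@B1, f@B5}   OUT={a@B6, c@B3, e@B1, f@B5}
  B6:   IN={a@B6, c@B3, e@B1, f@B5}   OUT={a@B6, c@B3, e@B1, f@B5}
  B7:   IN={a@B6, c@B3, e@B1, f@B5}   OUT={a@B6, c@B3, d@B7, e@B1, f@B5}
  B8:   IN={a@B6, c@B3, d@B7, e@B1, f@B5}   OUT={a@B8, b@B8, c@B8, d@B7, e@B1, f@B5}
  B9:   IN={a@B8, b@B8, c@B8, d@B7, e@B1, f@B5}   OUT={a@B8, b@B9, c@B8, d@B7, e@B9, f@B5}

Merge at B0 (entry node, so the boundary value {} is joined with the incoming edge(s)): IN[B0] = {} ⊔ OUT[B1] = {e@B1}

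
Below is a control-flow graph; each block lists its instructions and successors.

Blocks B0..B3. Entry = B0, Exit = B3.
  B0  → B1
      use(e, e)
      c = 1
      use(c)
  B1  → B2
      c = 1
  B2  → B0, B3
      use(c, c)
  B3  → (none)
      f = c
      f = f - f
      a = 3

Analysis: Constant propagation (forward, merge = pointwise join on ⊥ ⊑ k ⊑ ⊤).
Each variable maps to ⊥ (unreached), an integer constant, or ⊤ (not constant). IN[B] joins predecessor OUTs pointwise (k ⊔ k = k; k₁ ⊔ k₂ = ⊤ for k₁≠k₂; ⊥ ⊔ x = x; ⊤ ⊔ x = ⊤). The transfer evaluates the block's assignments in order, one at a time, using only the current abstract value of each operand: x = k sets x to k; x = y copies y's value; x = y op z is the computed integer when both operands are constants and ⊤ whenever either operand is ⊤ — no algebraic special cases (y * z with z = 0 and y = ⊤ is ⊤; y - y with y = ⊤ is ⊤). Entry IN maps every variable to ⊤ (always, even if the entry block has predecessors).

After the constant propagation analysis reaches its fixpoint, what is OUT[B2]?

Answer: {a: ⊤, b: ⊤, c: 1, d: ⊤, e: ⊤, f: ⊤}

Derivation:
Converged values:
  B0:   IN=(all ⊤)   OUT={c:1; rest ⊤}
  B1:   IN={c:1; rest ⊤}   OUT={c:1; rest ⊤}
  B2:   IN={c:1; rest ⊤}   OUT={c:1; rest ⊤}
  B3:   IN={c:1; rest ⊤}   OUT={a:3, c:1, f:0; rest ⊤}

Merge at B2: IN[B2] = OUT[B1] = {a: ⊤, b: ⊤, c: 1, d: ⊤, e: ⊤, f: ⊤}
Applying B2's transfer function to that IN value gives OUT[B2] (row B2 above).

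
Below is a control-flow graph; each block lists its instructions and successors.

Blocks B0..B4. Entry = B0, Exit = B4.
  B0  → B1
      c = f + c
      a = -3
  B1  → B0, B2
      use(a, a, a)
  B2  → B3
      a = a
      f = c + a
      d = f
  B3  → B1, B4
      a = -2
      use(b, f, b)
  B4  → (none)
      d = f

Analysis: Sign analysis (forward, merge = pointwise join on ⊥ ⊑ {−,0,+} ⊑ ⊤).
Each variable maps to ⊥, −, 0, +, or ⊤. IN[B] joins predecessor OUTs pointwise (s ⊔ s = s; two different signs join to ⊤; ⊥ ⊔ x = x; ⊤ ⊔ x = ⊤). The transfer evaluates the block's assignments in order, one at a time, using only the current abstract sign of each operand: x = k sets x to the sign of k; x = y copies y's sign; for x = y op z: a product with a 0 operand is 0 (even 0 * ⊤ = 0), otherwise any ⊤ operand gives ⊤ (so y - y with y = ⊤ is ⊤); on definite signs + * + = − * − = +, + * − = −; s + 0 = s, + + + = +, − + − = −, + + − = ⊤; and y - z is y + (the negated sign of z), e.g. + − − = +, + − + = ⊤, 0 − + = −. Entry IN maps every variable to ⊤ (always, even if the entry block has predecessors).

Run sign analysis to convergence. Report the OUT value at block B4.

Fixpoint table:
  B0:  IN=(all ⊤)  OUT={a:-; rest ⊤}
  B1:  IN={a:-; rest ⊤}  OUT={a:-; rest ⊤}
  B2:  IN={a:-; rest ⊤}  OUT={a:-; rest ⊤}
  B3:  IN={a:-; rest ⊤}  OUT={a:-; rest ⊤}
  B4:  IN={a:-; rest ⊤}  OUT={a:-; rest ⊤}

Merge at B4: IN[B4] = OUT[B3] = {a: -, b: ⊤, c: ⊤, d: ⊤, e: ⊤, f: ⊤}
Applying B4's transfer function to that IN value gives OUT[B4] (row B4 above).

Answer: {a: -, b: ⊤, c: ⊤, d: ⊤, e: ⊤, f: ⊤}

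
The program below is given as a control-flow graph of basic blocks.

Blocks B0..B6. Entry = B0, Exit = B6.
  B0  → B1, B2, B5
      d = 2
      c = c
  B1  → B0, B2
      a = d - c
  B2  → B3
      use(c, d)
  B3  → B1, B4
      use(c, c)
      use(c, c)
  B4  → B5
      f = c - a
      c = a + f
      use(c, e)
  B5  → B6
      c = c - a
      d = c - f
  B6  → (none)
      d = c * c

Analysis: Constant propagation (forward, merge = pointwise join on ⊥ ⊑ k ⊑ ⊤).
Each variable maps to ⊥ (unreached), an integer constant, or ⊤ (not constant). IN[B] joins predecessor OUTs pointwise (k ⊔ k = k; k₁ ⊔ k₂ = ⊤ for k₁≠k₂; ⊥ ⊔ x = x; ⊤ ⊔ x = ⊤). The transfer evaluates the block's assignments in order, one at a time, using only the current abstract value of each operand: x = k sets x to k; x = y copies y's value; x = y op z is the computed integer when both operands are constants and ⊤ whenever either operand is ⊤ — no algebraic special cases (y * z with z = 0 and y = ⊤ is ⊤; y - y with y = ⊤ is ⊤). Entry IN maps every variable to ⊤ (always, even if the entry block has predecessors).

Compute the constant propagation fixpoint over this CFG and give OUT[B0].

Answer: {a: ⊤, b: ⊤, c: ⊤, d: 2, e: ⊤, f: ⊤}

Trace:
Per-block solution:
  B0:  IN=(all ⊤)  OUT={d:2; rest ⊤}
  B1:  IN={d:2; rest ⊤}  OUT={d:2; rest ⊤}
  B2:  IN={d:2; rest ⊤}  OUT={d:2; rest ⊤}
  B3:  IN={d:2; rest ⊤}  OUT={d:2; rest ⊤}
  B4:  IN={d:2; rest ⊤}  OUT={d:2; rest ⊤}
  B5:  IN={d:2; rest ⊤}  OUT=(all ⊤)
  B6:  IN=(all ⊤)  OUT=(all ⊤)

Merge at B0 (entry node, so the boundary value (all ⊤) is joined with the incoming edge(s)): IN[B0] = (all ⊤) ⊔ OUT[B1] = {a: ⊤, b: ⊤, c: ⊤, d: ⊤, e: ⊤, f: ⊤}
Applying B0's transfer function to that IN value gives OUT[B0] (row B0 above).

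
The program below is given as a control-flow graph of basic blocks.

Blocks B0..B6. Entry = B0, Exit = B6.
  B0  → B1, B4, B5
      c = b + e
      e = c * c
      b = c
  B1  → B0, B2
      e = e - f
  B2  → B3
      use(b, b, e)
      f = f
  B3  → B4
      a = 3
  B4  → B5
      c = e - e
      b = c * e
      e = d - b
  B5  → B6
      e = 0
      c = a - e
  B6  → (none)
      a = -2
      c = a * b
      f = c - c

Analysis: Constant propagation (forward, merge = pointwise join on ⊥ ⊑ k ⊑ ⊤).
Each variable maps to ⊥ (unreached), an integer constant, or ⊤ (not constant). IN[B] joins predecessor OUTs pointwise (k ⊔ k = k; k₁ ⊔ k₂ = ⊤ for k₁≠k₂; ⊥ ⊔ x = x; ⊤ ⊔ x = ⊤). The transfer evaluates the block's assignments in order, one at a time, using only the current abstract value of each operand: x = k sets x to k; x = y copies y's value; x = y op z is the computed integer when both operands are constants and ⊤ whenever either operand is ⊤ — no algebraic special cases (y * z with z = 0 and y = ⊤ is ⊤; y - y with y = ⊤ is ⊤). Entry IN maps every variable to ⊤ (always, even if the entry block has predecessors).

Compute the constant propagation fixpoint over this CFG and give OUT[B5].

Fixpoint table:
  B0:  IN=(all ⊤)  OUT=(all ⊤)
  B1:  IN=(all ⊤)  OUT=(all ⊤)
  B2:  IN=(all ⊤)  OUT=(all ⊤)
  B3:  IN=(all ⊤)  OUT={a:3; rest ⊤}
  B4:  IN=(all ⊤)  OUT=(all ⊤)
  B5:  IN=(all ⊤)  OUT={e:0; rest ⊤}
  B6:  IN={e:0; rest ⊤}  OUT={a:-2, e:0; rest ⊤}

Merge at B5: IN[B5] = OUT[B0] ⊔ OUT[B4] = {a: ⊤, b: ⊤, c: ⊤, d: ⊤, e: ⊤, f: ⊤}
Applying B5's transfer function to that IN value gives OUT[B5] (row B5 above).

Answer: {a: ⊤, b: ⊤, c: ⊤, d: ⊤, e: 0, f: ⊤}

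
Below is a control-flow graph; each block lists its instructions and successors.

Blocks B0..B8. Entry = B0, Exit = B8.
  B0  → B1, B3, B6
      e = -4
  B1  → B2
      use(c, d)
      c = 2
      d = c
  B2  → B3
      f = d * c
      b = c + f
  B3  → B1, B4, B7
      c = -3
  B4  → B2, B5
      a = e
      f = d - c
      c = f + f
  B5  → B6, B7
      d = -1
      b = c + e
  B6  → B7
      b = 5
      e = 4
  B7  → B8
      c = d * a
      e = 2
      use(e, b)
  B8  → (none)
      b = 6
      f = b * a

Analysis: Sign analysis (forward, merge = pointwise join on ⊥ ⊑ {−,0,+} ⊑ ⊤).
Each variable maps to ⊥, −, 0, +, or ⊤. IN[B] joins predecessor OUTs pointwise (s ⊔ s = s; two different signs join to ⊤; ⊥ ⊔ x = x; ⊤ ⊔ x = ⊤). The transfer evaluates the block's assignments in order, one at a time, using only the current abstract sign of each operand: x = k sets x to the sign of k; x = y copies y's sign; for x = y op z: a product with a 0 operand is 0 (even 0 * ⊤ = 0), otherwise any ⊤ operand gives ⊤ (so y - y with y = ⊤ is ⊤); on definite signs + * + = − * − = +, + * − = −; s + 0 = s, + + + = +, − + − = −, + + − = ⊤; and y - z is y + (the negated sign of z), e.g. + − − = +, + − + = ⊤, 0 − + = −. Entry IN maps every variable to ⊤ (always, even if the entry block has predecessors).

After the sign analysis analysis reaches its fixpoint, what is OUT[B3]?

Answer: {a: ⊤, b: ⊤, c: -, d: ⊤, e: -, f: ⊤}

Trace:
Converged values:
  B0:   IN=(all ⊤)   OUT={e:-; rest ⊤}
  B1:   IN={e:-; rest ⊤}   OUT={c:+, d:+, e:-; rest ⊤}
  B2:   IN={e:-; rest ⊤}   OUT={e:-; rest ⊤}
  B3:   IN={e:-; rest ⊤}   OUT={c:-, e:-; rest ⊤}
  B4:   IN={c:-, e:-; rest ⊤}   OUT={a:-, e:-; rest ⊤}
  B5:   IN={a:-, e:-; rest ⊤}   OUT={a:-, d:-, e:-; rest ⊤}
  B6:   IN={e:-; rest ⊤}   OUT={b:+, e:+; rest ⊤}
  B7:   IN=(all ⊤)   OUT={e:+; rest ⊤}
  B8:   IN={e:+; rest ⊤}   OUT={b:+, e:+; rest ⊤}

Merge at B3: IN[B3] = OUT[B0] ⊔ OUT[B2] = {a: ⊤, b: ⊤, c: ⊤, d: ⊤, e: -, f: ⊤}
Applying B3's transfer function to that IN value gives OUT[B3] (row B3 above).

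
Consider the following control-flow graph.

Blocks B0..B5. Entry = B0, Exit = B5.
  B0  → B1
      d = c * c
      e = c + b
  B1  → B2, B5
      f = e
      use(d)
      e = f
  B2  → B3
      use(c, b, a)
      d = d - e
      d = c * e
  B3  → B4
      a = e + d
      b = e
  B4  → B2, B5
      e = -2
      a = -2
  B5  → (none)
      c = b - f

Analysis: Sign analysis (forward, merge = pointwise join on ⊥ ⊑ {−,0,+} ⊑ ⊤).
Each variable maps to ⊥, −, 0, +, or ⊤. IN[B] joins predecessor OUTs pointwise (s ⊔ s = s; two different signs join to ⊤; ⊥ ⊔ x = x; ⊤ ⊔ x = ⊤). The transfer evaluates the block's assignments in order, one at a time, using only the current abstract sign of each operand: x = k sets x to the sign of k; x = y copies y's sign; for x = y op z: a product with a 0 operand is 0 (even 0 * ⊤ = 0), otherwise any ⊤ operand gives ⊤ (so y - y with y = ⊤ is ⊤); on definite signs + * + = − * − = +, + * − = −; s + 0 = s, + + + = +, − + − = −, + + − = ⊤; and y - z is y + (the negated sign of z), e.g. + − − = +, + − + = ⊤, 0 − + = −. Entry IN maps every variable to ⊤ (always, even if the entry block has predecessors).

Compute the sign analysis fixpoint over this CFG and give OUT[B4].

Per-block solution:
  B0: | IN=(all ⊤) | OUT=(all ⊤)
  B1: | IN=(all ⊤) | OUT=(all ⊤)
  B2: | IN=(all ⊤) | OUT=(all ⊤)
  B3: | IN=(all ⊤) | OUT=(all ⊤)
  B4: | IN=(all ⊤) | OUT={a:-, e:-; rest ⊤}
  B5: | IN=(all ⊤) | OUT=(all ⊤)

Merge at B4: IN[B4] = OUT[B3] = {a: ⊤, b: ⊤, c: ⊤, d: ⊤, e: ⊤, f: ⊤}
Applying B4's transfer function to that IN value gives OUT[B4] (row B4 above).

Answer: {a: -, b: ⊤, c: ⊤, d: ⊤, e: -, f: ⊤}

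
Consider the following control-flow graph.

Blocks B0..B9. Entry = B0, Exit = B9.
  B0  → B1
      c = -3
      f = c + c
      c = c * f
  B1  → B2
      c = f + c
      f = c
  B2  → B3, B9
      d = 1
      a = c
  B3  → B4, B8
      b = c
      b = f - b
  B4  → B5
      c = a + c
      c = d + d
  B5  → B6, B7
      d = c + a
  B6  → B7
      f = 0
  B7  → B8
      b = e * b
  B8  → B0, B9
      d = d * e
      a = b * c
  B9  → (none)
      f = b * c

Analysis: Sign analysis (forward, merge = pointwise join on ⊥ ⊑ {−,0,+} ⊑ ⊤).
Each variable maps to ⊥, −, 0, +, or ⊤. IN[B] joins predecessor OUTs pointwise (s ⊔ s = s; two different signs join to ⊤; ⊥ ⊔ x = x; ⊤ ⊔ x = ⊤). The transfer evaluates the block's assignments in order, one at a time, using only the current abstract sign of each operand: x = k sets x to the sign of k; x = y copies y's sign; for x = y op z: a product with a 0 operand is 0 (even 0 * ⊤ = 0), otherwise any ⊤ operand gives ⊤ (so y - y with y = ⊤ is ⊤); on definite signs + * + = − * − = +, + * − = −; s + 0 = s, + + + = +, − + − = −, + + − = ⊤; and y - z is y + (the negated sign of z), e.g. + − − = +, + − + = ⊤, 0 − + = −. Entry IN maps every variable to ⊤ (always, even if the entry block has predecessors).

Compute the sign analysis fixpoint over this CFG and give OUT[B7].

Per-block solution:
  B0: | IN=(all ⊤) | OUT={c:+, f:-; rest ⊤}
  B1: | IN={c:+, f:-; rest ⊤} | OUT=(all ⊤)
  B2: | IN=(all ⊤) | OUT={d:+; rest ⊤}
  B3: | IN={d:+; rest ⊤} | OUT={d:+; rest ⊤}
  B4: | IN={d:+; rest ⊤} | OUT={c:+, d:+; rest ⊤}
  B5: | IN={c:+, d:+; rest ⊤} | OUT={c:+; rest ⊤}
  B6: | IN={c:+; rest ⊤} | OUT={c:+, f:0; rest ⊤}
  B7: | IN={c:+; rest ⊤} | OUT={c:+; rest ⊤}
  B8: | IN=(all ⊤) | OUT=(all ⊤)
  B9: | IN=(all ⊤) | OUT=(all ⊤)

Merge at B7: IN[B7] = OUT[B5] ⊔ OUT[B6] = {a: ⊤, b: ⊤, c: +, d: ⊤, e: ⊤, f: ⊤}
Applying B7's transfer function to that IN value gives OUT[B7] (row B7 above).

Answer: {a: ⊤, b: ⊤, c: +, d: ⊤, e: ⊤, f: ⊤}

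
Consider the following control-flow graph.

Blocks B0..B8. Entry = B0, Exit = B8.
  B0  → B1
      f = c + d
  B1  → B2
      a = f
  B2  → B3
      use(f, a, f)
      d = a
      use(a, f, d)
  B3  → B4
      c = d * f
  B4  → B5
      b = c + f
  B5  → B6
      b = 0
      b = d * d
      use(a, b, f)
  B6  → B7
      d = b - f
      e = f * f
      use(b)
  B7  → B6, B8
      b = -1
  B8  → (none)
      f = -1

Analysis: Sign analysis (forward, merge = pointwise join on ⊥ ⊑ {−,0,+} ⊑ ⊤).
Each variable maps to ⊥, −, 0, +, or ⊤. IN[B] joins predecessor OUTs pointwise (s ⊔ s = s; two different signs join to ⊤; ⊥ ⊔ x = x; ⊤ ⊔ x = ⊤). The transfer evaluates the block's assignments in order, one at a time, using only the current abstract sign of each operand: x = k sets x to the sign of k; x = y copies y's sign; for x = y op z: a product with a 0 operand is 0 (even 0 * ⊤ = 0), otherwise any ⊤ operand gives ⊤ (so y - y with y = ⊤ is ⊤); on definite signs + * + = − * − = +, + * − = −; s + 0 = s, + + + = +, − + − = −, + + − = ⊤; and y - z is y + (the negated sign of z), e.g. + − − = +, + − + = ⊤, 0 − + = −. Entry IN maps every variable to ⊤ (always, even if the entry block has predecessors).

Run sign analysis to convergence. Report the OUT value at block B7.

Fixpoint table:
  B0:   IN=(all ⊤)   OUT=(all ⊤)
  B1:   IN=(all ⊤)   OUT=(all ⊤)
  B2:   IN=(all ⊤)   OUT=(all ⊤)
  B3:   IN=(all ⊤)   OUT=(all ⊤)
  B4:   IN=(all ⊤)   OUT=(all ⊤)
  B5:   IN=(all ⊤)   OUT=(all ⊤)
  B6:   IN=(all ⊤)   OUT=(all ⊤)
  B7:   IN=(all ⊤)   OUT={b:-; rest ⊤}
  B8:   IN={b:-; rest ⊤}   OUT={b:-, f:-; rest ⊤}

Merge at B7: IN[B7] = OUT[B6] = {a: ⊤, b: ⊤, c: ⊤, d: ⊤, e: ⊤, f: ⊤}
Applying B7's transfer function to that IN value gives OUT[B7] (row B7 above).

Answer: {a: ⊤, b: -, c: ⊤, d: ⊤, e: ⊤, f: ⊤}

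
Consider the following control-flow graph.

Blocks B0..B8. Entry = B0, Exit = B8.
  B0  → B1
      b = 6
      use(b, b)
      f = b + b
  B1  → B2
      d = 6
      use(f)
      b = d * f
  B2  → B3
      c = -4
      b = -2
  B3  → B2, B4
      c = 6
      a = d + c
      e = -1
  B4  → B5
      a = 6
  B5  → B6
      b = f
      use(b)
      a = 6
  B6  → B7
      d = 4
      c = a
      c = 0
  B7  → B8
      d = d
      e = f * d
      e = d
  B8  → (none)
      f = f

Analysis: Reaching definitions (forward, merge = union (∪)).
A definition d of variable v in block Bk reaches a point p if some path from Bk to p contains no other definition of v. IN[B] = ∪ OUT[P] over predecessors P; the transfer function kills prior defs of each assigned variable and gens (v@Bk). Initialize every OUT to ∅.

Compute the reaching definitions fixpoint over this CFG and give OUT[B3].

Answer: {a@B3, b@B2, c@B3, d@B1, e@B3, f@B0}

Derivation:
Per-block solution:
  B0:   IN={}   OUT={b@B0, f@B0}
  B1:   IN={b@B0, f@B0}   OUT={b@B1, d@B1, f@B0}
  B2:   IN={a@B3, b@B1, b@B2, c@B3, d@B1, e@B3, f@B0}   OUT={a@B3, b@B2, c@B2, d@B1, e@B3, f@B0}
  B3:   IN={a@B3, b@B2, c@B2, d@B1, e@B3, f@B0}   OUT={a@B3, b@B2, c@B3, d@B1, e@B3, f@B0}
  B4:   IN={a@B3, b@B2, c@B3, d@B1, e@B3, f@B0}   OUT={a@B4, b@B2, c@B3, d@B1, e@B3, f@B0}
  B5:   IN={a@B4, b@B2, c@B3, d@B1, e@B3, f@B0}   OUT={a@B5, b@B5, c@B3, d@B1, e@B3, f@B0}
  B6:   IN={a@B5, b@B5, c@B3, d@B1, e@B3, f@B0}   OUT={a@B5, b@B5, c@B6, d@B6, e@B3, f@B0}
  B7:   IN={a@B5, b@B5, c@B6, d@B6, e@B3, f@B0}   OUT={a@B5, b@B5, c@B6, d@B7, e@B7, f@B0}
  B8:   IN={a@B5, b@B5, c@B6, d@B7, e@B7, f@B0}   OUT={a@B5, b@B5, c@B6, d@B7, e@B7, f@B8}

Merge at B3: IN[B3] = OUT[B2] = {a@B3, b@B2, c@B2, d@B1, e@B3, f@B0}
Applying B3's transfer function to that IN value gives OUT[B3] (row B3 above).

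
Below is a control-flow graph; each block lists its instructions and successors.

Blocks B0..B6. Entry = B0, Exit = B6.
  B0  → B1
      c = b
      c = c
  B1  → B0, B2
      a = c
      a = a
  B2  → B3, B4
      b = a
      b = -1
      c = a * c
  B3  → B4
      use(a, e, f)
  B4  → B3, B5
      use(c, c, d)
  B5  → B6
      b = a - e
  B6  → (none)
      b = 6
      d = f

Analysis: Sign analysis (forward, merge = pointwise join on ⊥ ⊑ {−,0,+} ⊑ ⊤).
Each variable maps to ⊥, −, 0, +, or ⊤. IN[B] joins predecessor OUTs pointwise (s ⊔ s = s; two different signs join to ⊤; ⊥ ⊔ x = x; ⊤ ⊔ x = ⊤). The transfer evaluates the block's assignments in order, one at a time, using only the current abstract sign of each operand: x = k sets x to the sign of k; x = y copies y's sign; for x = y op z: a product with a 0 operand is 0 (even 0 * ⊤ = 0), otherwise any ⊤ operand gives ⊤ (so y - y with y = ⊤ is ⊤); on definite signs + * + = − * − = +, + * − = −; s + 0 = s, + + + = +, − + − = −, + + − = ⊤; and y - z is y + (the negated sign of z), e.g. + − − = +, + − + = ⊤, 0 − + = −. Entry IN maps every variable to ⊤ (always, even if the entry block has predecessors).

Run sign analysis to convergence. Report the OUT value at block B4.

Answer: {a: ⊤, b: -, c: ⊤, d: ⊤, e: ⊤, f: ⊤}

Working:
Fixpoint table:
  B0:  IN=(all ⊤)  OUT=(all ⊤)
  B1:  IN=(all ⊤)  OUT=(all ⊤)
  B2:  IN=(all ⊤)  OUT={b:-; rest ⊤}
  B3:  IN={b:-; rest ⊤}  OUT={b:-; rest ⊤}
  B4:  IN={b:-; rest ⊤}  OUT={b:-; rest ⊤}
  B5:  IN={b:-; rest ⊤}  OUT=(all ⊤)
  B6:  IN=(all ⊤)  OUT={b:+; rest ⊤}

Merge at B4: IN[B4] = OUT[B2] ⊔ OUT[B3] = {a: ⊤, b: -, c: ⊤, d: ⊤, e: ⊤, f: ⊤}
Applying B4's transfer function to that IN value gives OUT[B4] (row B4 above).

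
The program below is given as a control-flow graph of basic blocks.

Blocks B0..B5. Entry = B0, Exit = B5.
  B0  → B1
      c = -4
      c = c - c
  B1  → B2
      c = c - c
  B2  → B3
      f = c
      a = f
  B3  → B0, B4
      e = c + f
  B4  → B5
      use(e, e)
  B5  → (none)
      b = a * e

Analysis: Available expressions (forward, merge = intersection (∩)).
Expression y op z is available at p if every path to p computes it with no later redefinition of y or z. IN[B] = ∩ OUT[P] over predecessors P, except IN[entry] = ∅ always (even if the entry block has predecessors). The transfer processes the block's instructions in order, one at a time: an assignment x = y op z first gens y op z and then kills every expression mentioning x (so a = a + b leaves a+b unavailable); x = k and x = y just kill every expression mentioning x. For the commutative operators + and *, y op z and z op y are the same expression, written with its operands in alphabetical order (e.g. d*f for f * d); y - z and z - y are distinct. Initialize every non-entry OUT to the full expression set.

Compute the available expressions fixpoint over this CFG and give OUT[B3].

Fixpoint table:
  B0:   IN={}   OUT={}
  B1:   IN={}   OUT={}
  B2:   IN={}   OUT={}
  B3:   IN={}   OUT={c+f}
  B4:   IN={c+f}   OUT={c+f}
  B5:   IN={c+f}   OUT={a*e, c+f}

Merge at B3: IN[B3] = OUT[B2] = {}
Applying B3's transfer function to that IN value gives OUT[B3] (row B3 above).

Answer: {c+f}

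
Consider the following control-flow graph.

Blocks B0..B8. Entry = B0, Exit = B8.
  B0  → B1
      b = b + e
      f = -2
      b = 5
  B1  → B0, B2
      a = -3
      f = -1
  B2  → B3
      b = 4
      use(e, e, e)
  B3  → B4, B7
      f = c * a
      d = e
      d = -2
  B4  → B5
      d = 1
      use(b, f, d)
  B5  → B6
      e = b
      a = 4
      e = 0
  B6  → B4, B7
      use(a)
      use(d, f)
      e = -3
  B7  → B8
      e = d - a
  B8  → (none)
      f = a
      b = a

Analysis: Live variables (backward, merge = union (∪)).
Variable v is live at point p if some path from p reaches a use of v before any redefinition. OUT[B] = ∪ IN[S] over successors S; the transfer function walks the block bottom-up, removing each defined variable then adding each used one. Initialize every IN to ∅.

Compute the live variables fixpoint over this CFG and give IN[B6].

Answer: {a, b, d, f}

Trace:
Fixpoint table:
  B0: | IN={b, c, e} | OUT={b, c, e}
  B1: | IN={b, c, e} | OUT={a, b, c, e}
  B2: | IN={a, c, e} | OUT={a, b, c, e}
  B3: | IN={a, b, c, e} | OUT={a, b, d, f}
  B4: | IN={b, f} | OUT={b, d, f}
  B5: | IN={b, d, f} | OUT={a, b, d, f}
  B6: | IN={a, b, d, f} | OUT={a, b, d, f}
  B7: | IN={a, d} | OUT={a}
  B8: | IN={a} | OUT={}

Merge at B6: OUT[B6] = IN[B4] ⊔ IN[B7] = {a, b, d, f}
Applying B6's transfer function to that OUT value gives IN[B6] (row B6 above).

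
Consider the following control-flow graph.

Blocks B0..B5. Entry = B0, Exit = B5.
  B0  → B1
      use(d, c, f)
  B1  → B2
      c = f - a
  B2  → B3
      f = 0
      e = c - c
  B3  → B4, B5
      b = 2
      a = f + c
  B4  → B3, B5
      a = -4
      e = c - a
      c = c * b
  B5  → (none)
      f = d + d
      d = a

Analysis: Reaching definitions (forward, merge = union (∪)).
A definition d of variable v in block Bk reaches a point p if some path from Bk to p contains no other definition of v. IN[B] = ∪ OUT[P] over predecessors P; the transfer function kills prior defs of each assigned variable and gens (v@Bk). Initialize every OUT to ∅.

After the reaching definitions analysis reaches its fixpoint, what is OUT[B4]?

Fixpoint table:
  B0: | IN={} | OUT={}
  B1: | IN={} | OUT={c@B1}
  B2: | IN={c@B1} | OUT={c@B1, e@B2, f@B2}
  B3: | IN={a@B4, b@B3, c@B1, c@B4, e@B2, e@B4, f@B2} | OUT={a@B3, b@B3, c@B1, c@B4, e@B2, e@B4, f@B2}
  B4: | IN={a@B3, b@B3, c@B1, c@B4, e@B2, e@B4, f@B2} | OUT={a@B4, b@B3, c@B4, e@B4, f@B2}
  B5: | IN={a@B3, a@B4, b@B3, c@B1, c@B4, e@B2, e@B4, f@B2} | OUT={a@B3, a@B4, b@B3, c@B1, c@B4, d@B5, e@B2, e@B4, f@B5}

Merge at B4: IN[B4] = OUT[B3] = {a@B3, b@B3, c@B1, c@B4, e@B2, e@B4, f@B2}
Applying B4's transfer function to that IN value gives OUT[B4] (row B4 above).

Answer: {a@B4, b@B3, c@B4, e@B4, f@B2}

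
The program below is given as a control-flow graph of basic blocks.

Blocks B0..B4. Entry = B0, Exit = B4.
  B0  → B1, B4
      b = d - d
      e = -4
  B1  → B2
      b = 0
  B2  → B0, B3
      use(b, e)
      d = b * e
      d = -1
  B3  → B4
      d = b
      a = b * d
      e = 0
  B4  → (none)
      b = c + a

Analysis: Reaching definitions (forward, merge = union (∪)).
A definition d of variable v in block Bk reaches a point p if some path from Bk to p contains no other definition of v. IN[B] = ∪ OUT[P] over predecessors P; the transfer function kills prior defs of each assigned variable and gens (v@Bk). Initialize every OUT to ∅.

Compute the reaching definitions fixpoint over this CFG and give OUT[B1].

Answer: {b@B1, d@B2, e@B0}

Trace:
Per-block solution:
  B0: | IN={b@B1, d@B2, e@B0} | OUT={b@B0, d@B2, e@B0}
  B1: | IN={b@B0, d@B2, e@B0} | OUT={b@B1, d@B2, e@B0}
  B2: | IN={b@B1, d@B2, e@B0} | OUT={b@B1, d@B2, e@B0}
  B3: | IN={b@B1, d@B2, e@B0} | OUT={a@B3, b@B1, d@B3, e@B3}
  B4: | IN={a@B3, b@B0, b@B1, d@B2, d@B3, e@B0, e@B3} | OUT={a@B3, b@B4, d@B2, d@B3, e@B0, e@B3}

Merge at B1: IN[B1] = OUT[B0] = {b@B0, d@B2, e@B0}
Applying B1's transfer function to that IN value gives OUT[B1] (row B1 above).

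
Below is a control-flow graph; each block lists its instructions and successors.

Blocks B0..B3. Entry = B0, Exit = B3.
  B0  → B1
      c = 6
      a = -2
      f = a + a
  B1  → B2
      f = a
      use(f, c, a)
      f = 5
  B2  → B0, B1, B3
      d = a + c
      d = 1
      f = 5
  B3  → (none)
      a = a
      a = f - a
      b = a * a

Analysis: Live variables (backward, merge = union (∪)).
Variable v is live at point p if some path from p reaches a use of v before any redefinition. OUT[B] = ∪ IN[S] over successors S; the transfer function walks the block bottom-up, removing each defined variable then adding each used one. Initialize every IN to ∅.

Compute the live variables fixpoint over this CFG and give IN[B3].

Converged values:
  B0: | IN={} | OUT={a, c}
  B1: | IN={a, c} | OUT={a, c}
  B2: | IN={a, c} | OUT={a, c, f}
  B3: | IN={a, f} | OUT={}

B3 is the boundary node: OUT[B3] = {}
Applying B3's transfer function to that OUT value gives IN[B3] (row B3 above).

Answer: {a, f}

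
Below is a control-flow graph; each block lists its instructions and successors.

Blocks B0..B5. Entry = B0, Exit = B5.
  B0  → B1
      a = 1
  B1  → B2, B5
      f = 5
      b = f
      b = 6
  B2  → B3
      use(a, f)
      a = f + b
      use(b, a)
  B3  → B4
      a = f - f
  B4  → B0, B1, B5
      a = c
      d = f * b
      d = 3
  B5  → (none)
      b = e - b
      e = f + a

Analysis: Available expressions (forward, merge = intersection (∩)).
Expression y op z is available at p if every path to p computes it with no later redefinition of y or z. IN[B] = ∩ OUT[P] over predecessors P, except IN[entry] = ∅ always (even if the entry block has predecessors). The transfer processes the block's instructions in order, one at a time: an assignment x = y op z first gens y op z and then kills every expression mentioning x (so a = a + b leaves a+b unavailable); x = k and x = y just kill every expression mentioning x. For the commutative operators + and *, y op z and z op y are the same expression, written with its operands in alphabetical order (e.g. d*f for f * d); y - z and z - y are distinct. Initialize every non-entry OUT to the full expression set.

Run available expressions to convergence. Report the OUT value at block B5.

Fixpoint table:
  B0: | IN={} | OUT={}
  B1: | IN={} | OUT={}
  B2: | IN={} | OUT={b+f}
  B3: | IN={b+f} | OUT={b+f, f-f}
  B4: | IN={b+f, f-f} | OUT={b*f, b+f, f-f}
  B5: | IN={} | OUT={a+f}

Merge at B5: IN[B5] = OUT[B1] ∩ OUT[B4] = {}
Applying B5's transfer function to that IN value gives OUT[B5] (row B5 above).

Answer: {a+f}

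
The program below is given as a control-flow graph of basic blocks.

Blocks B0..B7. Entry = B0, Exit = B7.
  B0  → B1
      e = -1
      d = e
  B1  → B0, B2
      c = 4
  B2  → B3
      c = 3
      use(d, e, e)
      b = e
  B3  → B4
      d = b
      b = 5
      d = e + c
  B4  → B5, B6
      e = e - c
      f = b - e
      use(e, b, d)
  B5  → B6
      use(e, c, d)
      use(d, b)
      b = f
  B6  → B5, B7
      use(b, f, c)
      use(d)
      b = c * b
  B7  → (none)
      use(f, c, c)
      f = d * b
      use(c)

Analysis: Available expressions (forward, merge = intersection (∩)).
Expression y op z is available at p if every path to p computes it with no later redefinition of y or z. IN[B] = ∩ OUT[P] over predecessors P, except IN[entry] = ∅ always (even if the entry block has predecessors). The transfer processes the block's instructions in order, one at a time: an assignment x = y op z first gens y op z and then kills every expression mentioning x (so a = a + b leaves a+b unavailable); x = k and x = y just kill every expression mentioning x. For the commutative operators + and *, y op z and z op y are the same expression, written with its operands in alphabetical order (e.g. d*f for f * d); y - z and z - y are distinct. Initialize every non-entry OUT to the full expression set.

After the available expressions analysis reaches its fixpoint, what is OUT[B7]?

Fixpoint table:
  B0: | IN={} | OUT={}
  B1: | IN={} | OUT={}
  B2: | IN={} | OUT={}
  B3: | IN={} | OUT={c+e}
  B4: | IN={c+e} | OUT={b-e}
  B5: | IN={} | OUT={}
  B6: | IN={} | OUT={}
  B7: | IN={} | OUT={b*d}

Merge at B7: IN[B7] = OUT[B6] = {}
Applying B7's transfer function to that IN value gives OUT[B7] (row B7 above).

Answer: {b*d}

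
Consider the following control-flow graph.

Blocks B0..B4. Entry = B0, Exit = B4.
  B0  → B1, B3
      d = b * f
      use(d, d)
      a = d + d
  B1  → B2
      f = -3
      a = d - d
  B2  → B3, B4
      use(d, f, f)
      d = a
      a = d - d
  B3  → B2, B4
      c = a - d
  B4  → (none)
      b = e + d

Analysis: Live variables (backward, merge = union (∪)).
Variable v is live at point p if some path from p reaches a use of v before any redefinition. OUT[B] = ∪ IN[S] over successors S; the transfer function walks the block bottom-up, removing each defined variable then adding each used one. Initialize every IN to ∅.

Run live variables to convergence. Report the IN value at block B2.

Per-block solution:
  B0: | IN={b, e, f} | OUT={a, d, e, f}
  B1: | IN={d, e} | OUT={a, d, e, f}
  B2: | IN={a, d, e, f} | OUT={a, d, e, f}
  B3: | IN={a, d, e, f} | OUT={a, d, e, f}
  B4: | IN={d, e} | OUT={}

Merge at B2: OUT[B2] = IN[B3] ⊔ IN[B4] = {a, d, e, f}
Applying B2's transfer function to that OUT value gives IN[B2] (row B2 above).

Answer: {a, d, e, f}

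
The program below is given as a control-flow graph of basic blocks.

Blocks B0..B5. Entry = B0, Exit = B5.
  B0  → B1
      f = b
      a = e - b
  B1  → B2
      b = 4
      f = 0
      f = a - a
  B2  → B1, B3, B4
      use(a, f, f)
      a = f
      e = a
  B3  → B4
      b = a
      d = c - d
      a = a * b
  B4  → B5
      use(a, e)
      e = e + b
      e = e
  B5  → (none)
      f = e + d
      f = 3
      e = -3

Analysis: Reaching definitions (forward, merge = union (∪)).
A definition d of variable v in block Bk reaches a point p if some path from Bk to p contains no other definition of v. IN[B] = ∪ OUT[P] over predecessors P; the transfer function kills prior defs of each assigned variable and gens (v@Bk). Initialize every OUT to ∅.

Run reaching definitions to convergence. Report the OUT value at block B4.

Answer: {a@B2, a@B3, b@B1, b@B3, d@B3, e@B4, f@B1}

Derivation:
Per-block solution:
  B0:  IN={}  OUT={a@B0, f@B0}
  B1:  IN={a@B0, a@B2, b@B1, e@B2, f@B0, f@B1}  OUT={a@B0, a@B2, b@B1, e@B2, f@B1}
  B2:  IN={a@B0, a@B2, b@B1, e@B2, f@B1}  OUT={a@B2, b@B1, e@B2, f@B1}
  B3:  IN={a@B2, b@B1, e@B2, f@B1}  OUT={a@B3, b@B3, d@B3, e@B2, f@B1}
  B4:  IN={a@B2, a@B3, b@B1, b@B3, d@B3, e@B2, f@B1}  OUT={a@B2, a@B3, b@B1, b@B3, d@B3, e@B4, f@B1}
  B5:  IN={a@B2, a@B3, b@B1, b@B3, d@B3, e@B4, f@B1}  OUT={a@B2, a@B3, b@B1, b@B3, d@B3, e@B5, f@B5}

Merge at B4: IN[B4] = OUT[B2] ⊔ OUT[B3] = {a@B2, a@B3, b@B1, b@B3, d@B3, e@B2, f@B1}
Applying B4's transfer function to that IN value gives OUT[B4] (row B4 above).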